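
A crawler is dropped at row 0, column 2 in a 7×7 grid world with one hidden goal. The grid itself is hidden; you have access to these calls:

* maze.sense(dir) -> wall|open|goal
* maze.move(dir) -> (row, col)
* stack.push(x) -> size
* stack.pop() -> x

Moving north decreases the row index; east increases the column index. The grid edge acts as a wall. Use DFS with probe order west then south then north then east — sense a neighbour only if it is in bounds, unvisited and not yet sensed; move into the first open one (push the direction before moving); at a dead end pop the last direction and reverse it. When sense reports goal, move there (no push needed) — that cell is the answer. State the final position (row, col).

// 1. maze.sense(dir→west) => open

// 2. stack.push(x→west) => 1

// 3. maze.move(dir→west) => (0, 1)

// 4. maze.sense(dir→west) => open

// 5. stack.push(x→west) => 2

// 6. maze.move(dir→west) => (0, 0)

// 7. maze.sense(dir→south) => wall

// 8. stack.pop() => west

// 9. maze.move(dir→east) => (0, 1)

// 10. maze.sense(dir→south) => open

// 11. stack.push(x→south) => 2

// 12. maze.move(dir→south) => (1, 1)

// 13. maze.sense(dir→south) => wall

// 14. maze.sense(dir→east) => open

// 15. stack.push(x→east) => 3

// 16. maze.move(dir→east) => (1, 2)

// 17. maze.sense(dir→south) => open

// 18. stack.push(x→south) => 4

// 19. maze.move(dir→south) => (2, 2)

// 20. maze.sense(dir→south) => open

// 21. stack.push(x→south) => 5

// 22. maze.move(dir→south) => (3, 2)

// 23. maze.sense(dir→west) => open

// 24. stack.push(x→west) => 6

// 25. maze.move(dir→west) => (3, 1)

// 26. maze.sense(dir→west) => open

// 27. stack.push(x→west) => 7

// 28. maze.move(dir→west) => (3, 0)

// 29. maze.sense(dir→south) => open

// 30. stack.push(x→south) => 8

// 31. maze.move(dir→south) => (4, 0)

// 32. maze.sense(dir→south) => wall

// 33. maze.sense(dir→east) => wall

// 34. stack.pop() => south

// 35. maze.move(dir→north) => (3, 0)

// 36. maze.sense(dir→north) => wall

// 37. stack.pop() => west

// 38. maze.move(dir→east) => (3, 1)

// 39. stack.pop() => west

// 40. maze.move(dir→east) => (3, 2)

// 41. maze.sense(dir→south) => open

// 42. stack.push(x→south) => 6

// 43. maze.move(dir→south) => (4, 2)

// 44. maze.sense(dir→south) => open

// 45. stack.push(x→south) => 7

// 46. maze.move(dir→south) => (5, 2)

// 47. maze.sense(dir→west) => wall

// 48. maze.sense(dir→south) => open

// 49. stack.push(x→south) => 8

// 50. maze.move(dir→south) => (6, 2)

// 51. maze.sense(dir→west) => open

// 52. stack.push(x→west) => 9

// 53. maze.move(dir→west) => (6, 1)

// 54. maze.sense(dir→west) => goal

// 55. maze.move(dir→west) => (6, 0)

Answer: (6, 0)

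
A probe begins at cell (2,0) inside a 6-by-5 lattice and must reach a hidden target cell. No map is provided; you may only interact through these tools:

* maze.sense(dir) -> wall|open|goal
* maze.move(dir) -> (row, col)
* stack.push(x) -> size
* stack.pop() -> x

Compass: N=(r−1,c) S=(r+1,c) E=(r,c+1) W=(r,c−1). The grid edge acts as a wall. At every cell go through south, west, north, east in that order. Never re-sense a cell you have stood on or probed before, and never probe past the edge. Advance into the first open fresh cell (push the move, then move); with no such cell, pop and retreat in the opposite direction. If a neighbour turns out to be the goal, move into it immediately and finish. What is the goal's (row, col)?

$ maze.sense dir→south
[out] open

$ stack.push x→south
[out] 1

$ maze.move dir→south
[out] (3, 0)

$ maze.sense dir→south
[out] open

$ stack.push x→south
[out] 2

$ maze.move dir→south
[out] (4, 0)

$ maze.sense dir→south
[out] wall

$ maze.sense dir→east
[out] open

$ stack.push x→east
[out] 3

$ maze.move dir→east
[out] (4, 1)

$ maze.sense dir→south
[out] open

$ stack.push x→south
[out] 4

$ maze.move dir→south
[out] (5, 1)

$ maze.sense dir→east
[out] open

$ stack.push x→east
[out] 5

$ maze.move dir→east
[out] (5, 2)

$ maze.sense dir→north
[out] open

$ stack.push x→north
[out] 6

$ maze.move dir→north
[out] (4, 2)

$ maze.sense dir→north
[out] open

$ stack.push x→north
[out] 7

$ maze.move dir→north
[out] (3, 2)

$ maze.sense dir→west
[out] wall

$ maze.sense dir→north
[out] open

$ stack.push x→north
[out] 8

$ maze.move dir→north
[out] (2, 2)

$ maze.sense dir→west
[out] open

$ stack.push x→west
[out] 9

$ maze.move dir→west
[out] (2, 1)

$ maze.sense dir→north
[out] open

$ stack.push x→north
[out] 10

$ maze.move dir→north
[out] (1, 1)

$ maze.sense dir→west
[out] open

$ stack.push x→west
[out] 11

$ maze.move dir→west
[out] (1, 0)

$ maze.sense dir→north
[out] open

$ stack.push x→north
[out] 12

$ maze.move dir→north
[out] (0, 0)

$ maze.sense dir→east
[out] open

$ stack.push x→east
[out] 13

$ maze.move dir→east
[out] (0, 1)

$ maze.sense dir→east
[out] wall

$ stack.pop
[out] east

$ maze.move dir→west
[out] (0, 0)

$ stack.pop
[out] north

$ maze.move dir→south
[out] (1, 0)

$ stack.pop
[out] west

$ maze.move dir→east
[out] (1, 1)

$ maze.sense dir→east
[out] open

$ stack.push x→east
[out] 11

$ maze.move dir→east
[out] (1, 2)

$ maze.sense dir→east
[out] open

$ stack.push x→east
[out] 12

$ maze.move dir→east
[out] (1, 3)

$ maze.sense dir→south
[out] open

$ stack.push x→south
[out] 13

$ maze.move dir→south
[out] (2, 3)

$ maze.sense dir→south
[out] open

$ stack.push x→south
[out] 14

$ maze.move dir→south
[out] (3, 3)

$ maze.sense dir→south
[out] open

$ stack.push x→south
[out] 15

$ maze.move dir→south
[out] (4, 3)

$ maze.sense dir→south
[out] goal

$ maze.move dir→south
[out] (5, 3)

Answer: (5, 3)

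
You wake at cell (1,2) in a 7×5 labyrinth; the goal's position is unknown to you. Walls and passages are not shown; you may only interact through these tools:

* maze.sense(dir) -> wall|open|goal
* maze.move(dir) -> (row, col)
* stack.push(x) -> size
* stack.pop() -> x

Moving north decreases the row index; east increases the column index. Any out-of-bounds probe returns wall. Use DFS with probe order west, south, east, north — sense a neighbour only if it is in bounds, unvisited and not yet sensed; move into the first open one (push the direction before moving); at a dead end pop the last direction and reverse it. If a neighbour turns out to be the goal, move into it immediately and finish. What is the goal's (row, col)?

Using maze.sense on dir='west', : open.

I use stack.push on x='west', yielding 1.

Then maze.move on dir='west', and see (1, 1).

Then maze.sense on dir='west', giving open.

Next I call stack.push on x='west', and observe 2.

Then maze.move on dir='west', yielding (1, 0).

I run maze.sense on dir='south', yielding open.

Using stack.push on x='south', : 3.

I use maze.move on dir='south', — result: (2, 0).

I use maze.sense on dir='south', — result: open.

I use stack.push on x='south', which returns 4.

I use maze.move on dir='south', and see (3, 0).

I call maze.sense on dir='south', giving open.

Now I run stack.push on x='south', giving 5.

Invoking maze.move on dir='south', and observe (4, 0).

I use maze.sense on dir='south', yielding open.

I run stack.push on x='south', giving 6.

Now I run maze.move on dir='south', giving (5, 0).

Using maze.sense on dir='south', and get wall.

I use maze.sense on dir='east', → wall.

Invoking stack.pop, and observe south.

Calling maze.move on dir='north', giving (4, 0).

Now I run maze.sense on dir='east', yielding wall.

Next I call stack.pop(), and get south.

Then maze.move on dir='north', yielding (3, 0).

Calling maze.sense on dir='east', yielding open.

Calling stack.push on x='east', and see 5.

Using maze.move on dir='east', and observe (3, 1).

Invoking maze.sense on dir='east', yielding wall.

Calling maze.sense on dir='north', giving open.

Then stack.push on x='north', : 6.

Then maze.move on dir='north', yielding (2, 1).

Using maze.sense on dir='east', and get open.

I call stack.push on x='east', and observe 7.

I call maze.move on dir='east', → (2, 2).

I run maze.sense on dir='east', and get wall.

Then stack.pop(), and see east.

I use maze.move on dir='west', giving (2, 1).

Invoking stack.pop, giving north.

Then maze.move on dir='south', : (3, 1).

I run stack.pop(), : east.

I run maze.move on dir='west', giving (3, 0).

Using stack.pop(), and see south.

I run maze.move on dir='north', and get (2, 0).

I use stack.pop(), → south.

Using maze.move on dir='north', which returns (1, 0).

Invoking maze.sense on dir='north', yielding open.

Next I call stack.push on x='north', — result: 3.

Calling maze.move on dir='north', giving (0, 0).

Using maze.sense on dir='east', and observe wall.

Calling stack.pop, — result: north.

Now I run maze.move on dir='south', giving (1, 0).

Then stack.pop, : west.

Calling maze.move on dir='east', giving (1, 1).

Calling stack.pop(), giving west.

Calling maze.move on dir='east', and see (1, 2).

I try maze.sense on dir='east', giving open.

Then stack.push on x='east', — result: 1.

Invoking maze.move on dir='east', which returns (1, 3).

Using maze.sense on dir='east', → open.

I invoke stack.push on x='east', and see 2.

I call maze.move on dir='east', — result: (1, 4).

I use maze.sense on dir='south', giving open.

Now I run stack.push on x='south', : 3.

I invoke maze.move on dir='south', and see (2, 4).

Calling maze.sense on dir='south', — result: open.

Calling stack.push on x='south', → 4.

Calling maze.move on dir='south', which returns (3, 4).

Now I run maze.sense on dir='west', — result: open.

I use stack.push on x='west', and get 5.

Then maze.move on dir='west', giving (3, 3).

I try maze.sense on dir='south', and observe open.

I use stack.push on x='south', and see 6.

Now I run maze.move on dir='south', — result: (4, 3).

I invoke maze.sense on dir='west', giving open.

Using stack.push on x='west', and observe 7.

Next I call maze.move on dir='west', and observe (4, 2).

Using maze.sense on dir='south', : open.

I try stack.push on x='south', → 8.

I invoke maze.move on dir='south', : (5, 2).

I use maze.sense on dir='south', : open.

I try stack.push on x='south', yielding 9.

Now I run maze.move on dir='south', and observe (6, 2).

I try maze.sense on dir='west', giving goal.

I try maze.move on dir='west', — result: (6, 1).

Answer: (6, 1)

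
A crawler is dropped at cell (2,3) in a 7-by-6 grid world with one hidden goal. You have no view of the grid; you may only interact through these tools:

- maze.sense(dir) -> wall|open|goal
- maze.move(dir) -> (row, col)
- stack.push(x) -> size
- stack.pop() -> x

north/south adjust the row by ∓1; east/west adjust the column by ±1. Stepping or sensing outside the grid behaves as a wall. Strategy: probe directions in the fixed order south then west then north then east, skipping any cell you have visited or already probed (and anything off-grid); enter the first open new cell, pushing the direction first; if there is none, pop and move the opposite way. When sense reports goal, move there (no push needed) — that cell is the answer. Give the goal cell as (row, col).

I try maze.sense with dir=south, giving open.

Now I run stack.push with x=south, which returns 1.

I try maze.move with dir=south, and observe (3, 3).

Then maze.sense with dir=south, — result: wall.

Calling maze.sense with dir=west, and see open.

Then stack.push with x=west, — result: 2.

Using maze.move with dir=west, — result: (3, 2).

I use maze.sense with dir=south, : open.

Invoking stack.push with x=south, giving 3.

I use maze.move with dir=south, — result: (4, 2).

Next I call maze.sense with dir=south, and observe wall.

I call maze.sense with dir=west, and get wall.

Next I call stack.pop, and observe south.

Next I call maze.move with dir=north, and observe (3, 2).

Now I run maze.sense with dir=west, → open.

Calling stack.push with x=west, and see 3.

I use maze.move with dir=west, yielding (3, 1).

I call maze.sense with dir=west, — result: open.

I use stack.push with x=west, which returns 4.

I try maze.move with dir=west, which returns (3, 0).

Next I call maze.sense with dir=south, yielding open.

I use stack.push with x=south, → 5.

I call maze.move with dir=south, → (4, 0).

Calling maze.sense with dir=south, and get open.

I call stack.push with x=south, and see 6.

I try maze.move with dir=south, which returns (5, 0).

Using maze.sense with dir=south, → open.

Using stack.push with x=south, : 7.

I run maze.move with dir=south, → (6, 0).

Next I call maze.sense with dir=east, yielding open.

I call stack.push with x=east, yielding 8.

Calling maze.move with dir=east, and get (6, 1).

I try maze.sense with dir=north, giving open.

Then stack.push with x=north, and see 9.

Using maze.move with dir=north, and see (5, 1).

I use stack.pop(), and observe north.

Now I run maze.move with dir=south, and see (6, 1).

Now I run maze.sense with dir=east, giving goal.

I use maze.move with dir=east, — result: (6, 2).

Answer: (6, 2)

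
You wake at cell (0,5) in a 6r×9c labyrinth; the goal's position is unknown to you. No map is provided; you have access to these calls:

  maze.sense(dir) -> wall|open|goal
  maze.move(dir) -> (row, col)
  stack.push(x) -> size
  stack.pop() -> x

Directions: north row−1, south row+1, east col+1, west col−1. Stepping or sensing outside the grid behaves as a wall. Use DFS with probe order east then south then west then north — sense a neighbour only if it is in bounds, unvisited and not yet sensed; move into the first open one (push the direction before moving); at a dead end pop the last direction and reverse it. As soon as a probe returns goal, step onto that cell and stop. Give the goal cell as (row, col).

Then maze.sense passing dir: east, → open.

Next I call stack.push passing x: east, — result: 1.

I run maze.move passing dir: east, which returns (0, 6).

I use maze.sense passing dir: east, and see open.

Then stack.push passing x: east, which returns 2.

I run maze.move passing dir: east, yielding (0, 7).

Now I run maze.sense passing dir: east, and observe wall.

I use maze.sense passing dir: south, and get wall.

I use stack.pop, and observe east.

I invoke maze.move passing dir: west, yielding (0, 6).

I use maze.sense passing dir: south, which returns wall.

I try stack.pop, giving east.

I run maze.move passing dir: west, and observe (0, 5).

Now I run maze.sense passing dir: south, → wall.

I try maze.sense passing dir: west, — result: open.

Invoking stack.push passing x: west, yielding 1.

I try maze.move passing dir: west, — result: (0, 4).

I use maze.sense passing dir: south, and get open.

Next I call stack.push passing x: south, and see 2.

I invoke maze.move passing dir: south, — result: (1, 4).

Calling maze.sense passing dir: south, yielding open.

I use stack.push passing x: south, yielding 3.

I invoke maze.move passing dir: south, which returns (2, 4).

I run maze.sense passing dir: east, yielding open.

Then stack.push passing x: east, → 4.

Then maze.move passing dir: east, which returns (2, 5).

I invoke maze.sense passing dir: east, : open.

I call stack.push passing x: east, and see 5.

Next I call maze.move passing dir: east, and see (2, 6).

Calling maze.sense passing dir: east, → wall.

Calling maze.sense passing dir: south, yielding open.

I call stack.push passing x: south, — result: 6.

Now I run maze.move passing dir: south, → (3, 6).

I use maze.sense passing dir: east, giving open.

Invoking stack.push passing x: east, — result: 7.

I run maze.move passing dir: east, which returns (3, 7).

Next I call maze.sense passing dir: east, — result: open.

I run stack.push passing x: east, yielding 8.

Invoking maze.move passing dir: east, giving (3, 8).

Next I call maze.sense passing dir: south, giving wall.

Next I call maze.sense passing dir: north, which returns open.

Then stack.push passing x: north, and get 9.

I call maze.move passing dir: north, → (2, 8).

Then maze.sense passing dir: north, which returns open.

I call stack.push passing x: north, giving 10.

Then maze.move passing dir: north, → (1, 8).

I use stack.pop(), : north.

Now I run maze.move passing dir: south, yielding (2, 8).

Using stack.pop, — result: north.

Invoking maze.move passing dir: south, giving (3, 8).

Using stack.pop(), giving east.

Now I run maze.move passing dir: west, and observe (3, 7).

I run maze.sense passing dir: south, and observe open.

I try stack.push passing x: south, → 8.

I use maze.move passing dir: south, → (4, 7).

I use maze.sense passing dir: south, : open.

I use stack.push passing x: south, and get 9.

I call maze.move passing dir: south, : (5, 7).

I call maze.sense passing dir: east, → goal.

I invoke maze.move passing dir: east, and observe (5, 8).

Answer: (5, 8)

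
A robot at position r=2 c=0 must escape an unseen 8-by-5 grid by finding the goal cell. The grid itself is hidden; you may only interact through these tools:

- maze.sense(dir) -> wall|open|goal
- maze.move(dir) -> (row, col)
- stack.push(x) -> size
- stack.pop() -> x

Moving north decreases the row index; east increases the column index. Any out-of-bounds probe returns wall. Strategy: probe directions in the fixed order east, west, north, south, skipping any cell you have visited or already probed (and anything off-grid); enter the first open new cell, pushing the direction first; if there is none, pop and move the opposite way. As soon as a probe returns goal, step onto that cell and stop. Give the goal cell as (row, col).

I call maze.sense with dir=east, and see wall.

I run maze.sense with dir=north, giving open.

I invoke stack.push with x=north, and get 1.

I try maze.move with dir=north, : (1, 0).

Using maze.sense with dir=east, and observe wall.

I use maze.sense with dir=north, and get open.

I try stack.push with x=north, which returns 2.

Then maze.move with dir=north, and observe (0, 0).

Next I call maze.sense with dir=east, yielding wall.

I run stack.pop, → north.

Using maze.move with dir=south, — result: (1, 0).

Calling stack.pop, : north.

Next I call maze.move with dir=south, and get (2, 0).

Using maze.sense with dir=south, and observe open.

Calling stack.push with x=south, and observe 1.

Then maze.move with dir=south, — result: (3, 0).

Calling maze.sense with dir=east, → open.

Next I call stack.push with x=east, and observe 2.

I use maze.move with dir=east, and see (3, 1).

I invoke maze.sense with dir=east, giving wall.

Invoking maze.sense with dir=south, and see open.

I run stack.push with x=south, and see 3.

Invoking maze.move with dir=south, → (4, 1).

Next I call maze.sense with dir=east, and see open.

I invoke stack.push with x=east, yielding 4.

Using maze.move with dir=east, — result: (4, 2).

I use maze.sense with dir=east, and get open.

Then stack.push with x=east, and observe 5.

Now I run maze.move with dir=east, — result: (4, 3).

I run maze.sense with dir=east, — result: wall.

Invoking maze.sense with dir=north, yielding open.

Invoking stack.push with x=north, and observe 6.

Using maze.move with dir=north, and get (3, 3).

I invoke maze.sense with dir=east, and get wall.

Now I run maze.sense with dir=north, which returns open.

Now I run stack.push with x=north, which returns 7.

Calling maze.move with dir=north, and get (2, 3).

Then maze.sense with dir=east, → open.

I try stack.push with x=east, → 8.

Next I call maze.move with dir=east, and see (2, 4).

Then maze.sense with dir=north, → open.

Using stack.push with x=north, — result: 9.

I invoke maze.move with dir=north, — result: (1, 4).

Now I run maze.sense with dir=west, and get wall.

I try maze.sense with dir=north, and get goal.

I run maze.move with dir=north, → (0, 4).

Answer: (0, 4)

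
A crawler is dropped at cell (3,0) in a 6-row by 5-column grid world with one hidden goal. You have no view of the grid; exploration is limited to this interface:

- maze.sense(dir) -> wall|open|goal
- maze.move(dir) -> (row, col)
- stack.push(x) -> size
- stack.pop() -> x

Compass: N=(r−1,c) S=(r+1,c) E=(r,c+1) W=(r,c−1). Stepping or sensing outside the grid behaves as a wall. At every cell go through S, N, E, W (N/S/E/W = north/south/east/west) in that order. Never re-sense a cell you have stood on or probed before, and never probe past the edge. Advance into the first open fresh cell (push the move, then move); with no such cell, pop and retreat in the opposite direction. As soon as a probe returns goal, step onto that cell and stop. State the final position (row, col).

I run sense passing south, and observe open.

Then push passing south, — result: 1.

Next I call move passing south, and get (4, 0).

Now I run sense passing south, — result: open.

Now I run push passing south, yielding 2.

I run move passing south, : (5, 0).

Now I run sense passing east, → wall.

Invoking pop(), which returns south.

Next I call move passing north, yielding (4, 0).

Calling sense passing east, and get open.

I use push passing east, — result: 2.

Invoking move passing east, yielding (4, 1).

I invoke sense passing north, giving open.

Calling push passing north, giving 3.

Calling move passing north, and get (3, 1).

Using sense passing north, giving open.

I use push passing north, and observe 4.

I call move passing north, yielding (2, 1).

Then sense passing north, giving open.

Then push passing north, giving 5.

Then move passing north, and see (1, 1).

I use sense passing north, — result: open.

I try push passing north, — result: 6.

Next I call move passing north, yielding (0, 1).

Invoking sense passing east, and observe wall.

Now I run sense passing west, yielding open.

Calling push passing west, yielding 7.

Using move passing west, giving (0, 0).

Calling sense passing south, : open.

Invoking push passing south, and see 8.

Using move passing south, and get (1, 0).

Now I run sense passing south, : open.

Invoking push passing south, : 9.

I call move passing south, and get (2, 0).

I invoke pop(), giving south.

Then move passing north, : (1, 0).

Invoking pop, yielding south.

Calling move passing north, — result: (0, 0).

Using pop(), yielding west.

I invoke move passing east, — result: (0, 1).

Invoking pop, yielding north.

Calling move passing south, and get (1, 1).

Now I run sense passing east, yielding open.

I invoke push passing east, and see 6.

I try move passing east, and observe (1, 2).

I try sense passing south, giving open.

Now I run push passing south, which returns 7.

I invoke move passing south, → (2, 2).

Now I run sense passing south, → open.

Next I call push passing south, : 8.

I use move passing south, — result: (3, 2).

Now I run sense passing south, and get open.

Calling push passing south, which returns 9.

Using move passing south, and observe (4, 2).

Then sense passing south, and get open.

Using push passing south, and get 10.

Next I call move passing south, → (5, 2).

Now I run sense passing east, and see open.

I call push passing east, which returns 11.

I run move passing east, and observe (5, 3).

I use sense passing north, which returns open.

Then push passing north, giving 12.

Calling move passing north, — result: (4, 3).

I run sense passing north, and get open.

Calling push passing north, — result: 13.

I call move passing north, yielding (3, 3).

I run sense passing north, : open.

I try push passing north, giving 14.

Calling move passing north, : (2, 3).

Using sense passing north, : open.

I call push passing north, : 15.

I use move passing north, → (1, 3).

Calling sense passing north, which returns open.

Now I run push passing north, yielding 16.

Then move passing north, and get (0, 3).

Calling sense passing east, and see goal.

Then move passing east, and get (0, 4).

Answer: (0, 4)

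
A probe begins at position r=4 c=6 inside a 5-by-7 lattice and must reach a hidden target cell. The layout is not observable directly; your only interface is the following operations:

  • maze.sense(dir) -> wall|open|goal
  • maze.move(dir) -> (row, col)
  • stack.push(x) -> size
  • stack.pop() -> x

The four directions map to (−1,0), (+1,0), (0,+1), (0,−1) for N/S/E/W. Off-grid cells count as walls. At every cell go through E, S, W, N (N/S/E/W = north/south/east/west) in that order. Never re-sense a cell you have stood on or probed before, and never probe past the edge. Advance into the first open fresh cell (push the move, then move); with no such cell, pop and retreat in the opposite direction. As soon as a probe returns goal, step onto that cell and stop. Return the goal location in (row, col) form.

% maze.sense(dir→west) -> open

% stack.push(x→west) -> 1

% maze.move(dir→west) -> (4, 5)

% maze.sense(dir→west) -> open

% stack.push(x→west) -> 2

% maze.move(dir→west) -> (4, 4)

% maze.sense(dir→west) -> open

% stack.push(x→west) -> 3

% maze.move(dir→west) -> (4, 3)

% maze.sense(dir→west) -> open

% stack.push(x→west) -> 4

% maze.move(dir→west) -> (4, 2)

% maze.sense(dir→west) -> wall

% maze.sense(dir→north) -> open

% stack.push(x→north) -> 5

% maze.move(dir→north) -> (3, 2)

% maze.sense(dir→east) -> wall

% maze.sense(dir→west) -> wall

% maze.sense(dir→north) -> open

% stack.push(x→north) -> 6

% maze.move(dir→north) -> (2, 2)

% maze.sense(dir→east) -> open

% stack.push(x→east) -> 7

% maze.move(dir→east) -> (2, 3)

% maze.sense(dir→east) -> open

% stack.push(x→east) -> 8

% maze.move(dir→east) -> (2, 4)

% maze.sense(dir→east) -> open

% stack.push(x→east) -> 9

% maze.move(dir→east) -> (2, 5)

% maze.sense(dir→east) -> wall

% maze.sense(dir→south) -> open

% stack.push(x→south) -> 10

% maze.move(dir→south) -> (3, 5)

% maze.sense(dir→east) -> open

% stack.push(x→east) -> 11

% maze.move(dir→east) -> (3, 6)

% stack.pop() -> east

% maze.move(dir→west) -> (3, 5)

% maze.sense(dir→west) -> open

% stack.push(x→west) -> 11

% maze.move(dir→west) -> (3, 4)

% stack.pop() -> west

% maze.move(dir→east) -> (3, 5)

% stack.pop() -> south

% maze.move(dir→north) -> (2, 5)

% maze.sense(dir→north) -> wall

% stack.pop() -> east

% maze.move(dir→west) -> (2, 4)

% maze.sense(dir→north) -> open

% stack.push(x→north) -> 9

% maze.move(dir→north) -> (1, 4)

% maze.sense(dir→west) -> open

% stack.push(x→west) -> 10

% maze.move(dir→west) -> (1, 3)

% maze.sense(dir→west) -> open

% stack.push(x→west) -> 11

% maze.move(dir→west) -> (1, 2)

% maze.sense(dir→west) -> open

% stack.push(x→west) -> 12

% maze.move(dir→west) -> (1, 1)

% maze.sense(dir→south) -> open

% stack.push(x→south) -> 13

% maze.move(dir→south) -> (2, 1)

% maze.sense(dir→west) -> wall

% stack.pop() -> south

% maze.move(dir→north) -> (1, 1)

% maze.sense(dir→west) -> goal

% maze.move(dir→west) -> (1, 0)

Answer: (1, 0)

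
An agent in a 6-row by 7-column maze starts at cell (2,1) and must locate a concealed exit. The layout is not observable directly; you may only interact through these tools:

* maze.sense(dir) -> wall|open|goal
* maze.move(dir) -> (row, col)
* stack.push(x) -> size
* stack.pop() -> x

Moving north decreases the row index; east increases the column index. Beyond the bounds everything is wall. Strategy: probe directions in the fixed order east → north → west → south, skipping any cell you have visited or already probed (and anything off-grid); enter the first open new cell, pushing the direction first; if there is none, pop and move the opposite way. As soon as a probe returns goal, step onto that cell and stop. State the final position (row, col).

Action: maze.sense[dir→east]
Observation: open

Action: stack.push[x→east]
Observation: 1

Action: maze.move[dir→east]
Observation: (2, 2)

Action: maze.sense[dir→east]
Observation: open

Action: stack.push[x→east]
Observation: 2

Action: maze.move[dir→east]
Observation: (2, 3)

Action: maze.sense[dir→east]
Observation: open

Action: stack.push[x→east]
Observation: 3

Action: maze.move[dir→east]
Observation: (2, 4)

Action: maze.sense[dir→east]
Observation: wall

Action: maze.sense[dir→north]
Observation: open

Action: stack.push[x→north]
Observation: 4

Action: maze.move[dir→north]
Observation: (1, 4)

Action: maze.sense[dir→east]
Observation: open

Action: stack.push[x→east]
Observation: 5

Action: maze.move[dir→east]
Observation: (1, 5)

Action: maze.sense[dir→east]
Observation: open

Action: stack.push[x→east]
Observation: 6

Action: maze.move[dir→east]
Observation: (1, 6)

Action: maze.sense[dir→north]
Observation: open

Action: stack.push[x→north]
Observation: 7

Action: maze.move[dir→north]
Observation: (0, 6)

Action: maze.sense[dir→west]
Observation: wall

Action: stack.pop[]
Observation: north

Action: maze.move[dir→south]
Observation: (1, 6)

Action: maze.sense[dir→south]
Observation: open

Action: stack.push[x→south]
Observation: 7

Action: maze.move[dir→south]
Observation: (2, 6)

Action: maze.sense[dir→south]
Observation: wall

Action: stack.pop[]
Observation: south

Action: maze.move[dir→north]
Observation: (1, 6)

Action: stack.pop[]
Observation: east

Action: maze.move[dir→west]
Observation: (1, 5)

Action: stack.pop[]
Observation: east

Action: maze.move[dir→west]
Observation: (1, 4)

Action: maze.sense[dir→north]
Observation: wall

Action: maze.sense[dir→west]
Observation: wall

Action: stack.pop[]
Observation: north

Action: maze.move[dir→south]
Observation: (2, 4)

Action: maze.sense[dir→south]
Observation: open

Action: stack.push[x→south]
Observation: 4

Action: maze.move[dir→south]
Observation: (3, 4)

Action: maze.sense[dir→east]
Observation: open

Action: stack.push[x→east]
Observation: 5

Action: maze.move[dir→east]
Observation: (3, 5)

Action: maze.sense[dir→south]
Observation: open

Action: stack.push[x→south]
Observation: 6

Action: maze.move[dir→south]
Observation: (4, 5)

Action: maze.sense[dir→east]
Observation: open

Action: stack.push[x→east]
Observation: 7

Action: maze.move[dir→east]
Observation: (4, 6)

Action: maze.sense[dir→south]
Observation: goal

Action: maze.move[dir→south]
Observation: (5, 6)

Answer: (5, 6)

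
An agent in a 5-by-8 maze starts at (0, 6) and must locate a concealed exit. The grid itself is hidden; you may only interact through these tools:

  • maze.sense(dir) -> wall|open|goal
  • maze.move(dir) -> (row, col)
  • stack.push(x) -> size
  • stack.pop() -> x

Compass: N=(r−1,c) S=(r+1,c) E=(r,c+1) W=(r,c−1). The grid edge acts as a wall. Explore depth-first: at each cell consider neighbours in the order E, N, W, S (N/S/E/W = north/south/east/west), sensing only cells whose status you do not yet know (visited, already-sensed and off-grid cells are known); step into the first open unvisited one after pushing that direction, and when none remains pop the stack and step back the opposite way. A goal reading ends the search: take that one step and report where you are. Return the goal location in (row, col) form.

// maze.sense(dir=east) -> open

// stack.push(x=east) -> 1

// maze.move(dir=east) -> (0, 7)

// maze.sense(dir=south) -> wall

// stack.pop() -> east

// maze.move(dir=west) -> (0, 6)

// maze.sense(dir=west) -> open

// stack.push(x=west) -> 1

// maze.move(dir=west) -> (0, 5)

// maze.sense(dir=west) -> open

// stack.push(x=west) -> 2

// maze.move(dir=west) -> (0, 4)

// maze.sense(dir=west) -> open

// stack.push(x=west) -> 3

// maze.move(dir=west) -> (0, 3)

// maze.sense(dir=west) -> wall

// maze.sense(dir=south) -> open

// stack.push(x=south) -> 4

// maze.move(dir=south) -> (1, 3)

// maze.sense(dir=east) -> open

// stack.push(x=east) -> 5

// maze.move(dir=east) -> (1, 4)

// maze.sense(dir=east) -> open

// stack.push(x=east) -> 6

// maze.move(dir=east) -> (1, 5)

// maze.sense(dir=east) -> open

// stack.push(x=east) -> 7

// maze.move(dir=east) -> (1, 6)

// maze.sense(dir=south) -> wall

// stack.pop() -> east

// maze.move(dir=west) -> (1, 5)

// maze.sense(dir=south) -> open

// stack.push(x=south) -> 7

// maze.move(dir=south) -> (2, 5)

// maze.sense(dir=west) -> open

// stack.push(x=west) -> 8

// maze.move(dir=west) -> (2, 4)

// maze.sense(dir=west) -> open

// stack.push(x=west) -> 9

// maze.move(dir=west) -> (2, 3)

// maze.sense(dir=west) -> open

// stack.push(x=west) -> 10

// maze.move(dir=west) -> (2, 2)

// maze.sense(dir=north) -> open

// stack.push(x=north) -> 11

// maze.move(dir=north) -> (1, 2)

// maze.sense(dir=west) -> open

// stack.push(x=west) -> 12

// maze.move(dir=west) -> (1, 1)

// maze.sense(dir=north) -> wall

// maze.sense(dir=west) -> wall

// maze.sense(dir=south) -> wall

// stack.pop() -> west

// maze.move(dir=east) -> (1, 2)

// stack.pop() -> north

// maze.move(dir=south) -> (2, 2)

// maze.sense(dir=south) -> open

// stack.push(x=south) -> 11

// maze.move(dir=south) -> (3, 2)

// maze.sense(dir=east) -> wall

// maze.sense(dir=west) -> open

// stack.push(x=west) -> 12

// maze.move(dir=west) -> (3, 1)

// maze.sense(dir=west) -> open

// stack.push(x=west) -> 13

// maze.move(dir=west) -> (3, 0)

// maze.sense(dir=north) -> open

// stack.push(x=north) -> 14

// maze.move(dir=north) -> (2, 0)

// stack.pop() -> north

// maze.move(dir=south) -> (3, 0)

// maze.sense(dir=south) -> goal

// maze.move(dir=south) -> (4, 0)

Answer: (4, 0)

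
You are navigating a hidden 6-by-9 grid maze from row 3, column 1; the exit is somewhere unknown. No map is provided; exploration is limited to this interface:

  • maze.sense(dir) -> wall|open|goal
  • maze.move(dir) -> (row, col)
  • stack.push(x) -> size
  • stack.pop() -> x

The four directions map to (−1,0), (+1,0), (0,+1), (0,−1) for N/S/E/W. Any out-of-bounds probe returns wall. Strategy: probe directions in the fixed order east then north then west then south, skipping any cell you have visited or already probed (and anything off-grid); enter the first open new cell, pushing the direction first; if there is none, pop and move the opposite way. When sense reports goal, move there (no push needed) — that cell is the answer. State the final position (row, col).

>>> sense east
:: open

>>> push east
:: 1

>>> move east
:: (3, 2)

>>> sense east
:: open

>>> push east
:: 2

>>> move east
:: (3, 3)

>>> sense east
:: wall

>>> sense north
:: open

>>> push north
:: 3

>>> move north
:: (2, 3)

>>> sense east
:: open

>>> push east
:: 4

>>> move east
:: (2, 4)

>>> sense east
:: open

>>> push east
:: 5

>>> move east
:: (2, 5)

>>> sense east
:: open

>>> push east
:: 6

>>> move east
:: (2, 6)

>>> sense east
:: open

>>> push east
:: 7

>>> move east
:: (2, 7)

>>> sense east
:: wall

>>> sense north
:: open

>>> push north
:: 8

>>> move north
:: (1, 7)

>>> sense east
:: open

>>> push east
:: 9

>>> move east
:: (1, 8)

>>> sense north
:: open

>>> push north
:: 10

>>> move north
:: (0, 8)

>>> sense west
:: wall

>>> pop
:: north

>>> move south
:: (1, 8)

>>> pop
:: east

>>> move west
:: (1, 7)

>>> sense west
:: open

>>> push west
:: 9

>>> move west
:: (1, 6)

>>> sense north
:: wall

>>> sense west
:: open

>>> push west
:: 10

>>> move west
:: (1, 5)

>>> sense north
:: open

>>> push north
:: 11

>>> move north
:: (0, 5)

>>> sense west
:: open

>>> push west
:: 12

>>> move west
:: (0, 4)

>>> sense west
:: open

>>> push west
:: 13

>>> move west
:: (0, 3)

>>> sense west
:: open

>>> push west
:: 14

>>> move west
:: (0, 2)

>>> sense west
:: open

>>> push west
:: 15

>>> move west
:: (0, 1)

>>> sense west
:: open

>>> push west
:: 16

>>> move west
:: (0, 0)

>>> sense south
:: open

>>> push south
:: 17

>>> move south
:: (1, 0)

>>> sense east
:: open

>>> push east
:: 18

>>> move east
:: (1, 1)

>>> sense east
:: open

>>> push east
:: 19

>>> move east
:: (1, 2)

>>> sense east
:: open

>>> push east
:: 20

>>> move east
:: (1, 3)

>>> sense east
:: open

>>> push east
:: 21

>>> move east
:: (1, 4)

>>> pop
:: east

>>> move west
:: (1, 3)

>>> pop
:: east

>>> move west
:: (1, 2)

>>> sense south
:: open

>>> push south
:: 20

>>> move south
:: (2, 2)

>>> sense west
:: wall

>>> pop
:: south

>>> move north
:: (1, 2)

>>> pop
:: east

>>> move west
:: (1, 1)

>>> pop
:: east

>>> move west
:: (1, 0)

>>> sense south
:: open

>>> push south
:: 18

>>> move south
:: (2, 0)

>>> sense south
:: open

>>> push south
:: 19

>>> move south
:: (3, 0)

>>> sense south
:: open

>>> push south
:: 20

>>> move south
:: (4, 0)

>>> sense east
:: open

>>> push east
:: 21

>>> move east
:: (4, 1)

>>> sense east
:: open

>>> push east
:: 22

>>> move east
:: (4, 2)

>>> sense east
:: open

>>> push east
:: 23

>>> move east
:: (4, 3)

>>> sense east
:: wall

>>> sense south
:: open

>>> push south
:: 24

>>> move south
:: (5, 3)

>>> sense east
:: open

>>> push east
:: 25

>>> move east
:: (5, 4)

>>> sense east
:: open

>>> push east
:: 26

>>> move east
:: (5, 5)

>>> sense east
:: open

>>> push east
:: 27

>>> move east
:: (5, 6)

>>> sense east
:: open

>>> push east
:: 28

>>> move east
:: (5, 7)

>>> sense east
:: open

>>> push east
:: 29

>>> move east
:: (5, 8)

>>> sense north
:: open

>>> push north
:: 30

>>> move north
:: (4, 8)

>>> sense north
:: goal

>>> move north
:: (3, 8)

Answer: (3, 8)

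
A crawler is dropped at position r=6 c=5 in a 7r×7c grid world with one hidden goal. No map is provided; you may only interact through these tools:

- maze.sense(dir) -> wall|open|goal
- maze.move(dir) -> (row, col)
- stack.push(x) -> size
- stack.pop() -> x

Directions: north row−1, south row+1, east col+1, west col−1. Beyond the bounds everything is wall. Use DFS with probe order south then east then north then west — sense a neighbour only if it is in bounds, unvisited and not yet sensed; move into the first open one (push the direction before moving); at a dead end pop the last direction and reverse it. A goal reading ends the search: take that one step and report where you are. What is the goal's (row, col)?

Using maze.sense with dir→east, — result: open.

I use stack.push with x→east, → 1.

Calling maze.move with dir→east, and see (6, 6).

Now I run maze.sense with dir→north, : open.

I call stack.push with x→north, and observe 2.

I invoke maze.move with dir→north, and see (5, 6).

Now I run maze.sense with dir→north, and see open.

Calling stack.push with x→north, and see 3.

I use maze.move with dir→north, which returns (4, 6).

I try maze.sense with dir→north, : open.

I run stack.push with x→north, → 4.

Now I run maze.move with dir→north, — result: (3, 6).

I use maze.sense with dir→north, which returns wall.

I invoke maze.sense with dir→west, which returns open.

I call stack.push with x→west, — result: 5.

I use maze.move with dir→west, yielding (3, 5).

I run maze.sense with dir→south, and get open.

Calling stack.push with x→south, — result: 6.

Then maze.move with dir→south, and see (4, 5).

I run maze.sense with dir→south, — result: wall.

Calling maze.sense with dir→west, → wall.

I use stack.pop, and get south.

I try maze.move with dir→north, and see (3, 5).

Now I run maze.sense with dir→north, which returns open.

I use stack.push with x→north, yielding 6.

Using maze.move with dir→north, and get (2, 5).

Invoking maze.sense with dir→north, giving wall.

I use maze.sense with dir→west, and get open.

Then stack.push with x→west, and get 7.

I use maze.move with dir→west, and see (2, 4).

I use maze.sense with dir→south, and get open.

Then stack.push with x→south, — result: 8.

Calling maze.move with dir→south, : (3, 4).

I call maze.sense with dir→west, → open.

Calling stack.push with x→west, — result: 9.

Invoking maze.move with dir→west, and observe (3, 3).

Invoking maze.sense with dir→south, and see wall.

I invoke maze.sense with dir→north, and see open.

Next I call stack.push with x→north, yielding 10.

I try maze.move with dir→north, : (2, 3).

Using maze.sense with dir→north, yielding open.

Calling stack.push with x→north, → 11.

I use maze.move with dir→north, and get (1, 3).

I try maze.sense with dir→east, giving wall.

I run maze.sense with dir→north, → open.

I run stack.push with x→north, and observe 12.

I try maze.move with dir→north, giving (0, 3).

Then maze.sense with dir→east, and observe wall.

Now I run maze.sense with dir→west, : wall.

I invoke stack.pop, and get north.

I try maze.move with dir→south, and see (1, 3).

Calling maze.sense with dir→west, and observe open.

Next I call stack.push with x→west, which returns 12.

I try maze.move with dir→west, which returns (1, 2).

I call maze.sense with dir→south, → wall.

Next I call maze.sense with dir→west, → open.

I try stack.push with x→west, giving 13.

I invoke maze.move with dir→west, : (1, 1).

Now I run maze.sense with dir→south, → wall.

Then maze.sense with dir→north, yielding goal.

I call maze.move with dir→north, — result: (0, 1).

Answer: (0, 1)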